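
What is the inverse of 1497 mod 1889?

1889 = 1·1497 + 392
1497 = 3·392 + 321
392 = 1·321 + 71
321 = 4·71 + 37
71 = 1·37 + 34
37 = 1·34 + 3
34 = 11·3 + 1
3 = 3·1 + 0
gcd(1497, 1889) = 1, so the inverse exists.
Bézout: 1 = 485·1889 − 612·1497.
So 1497⁻¹ ≡ −612 ≡ 1277 (mod 1889).

1277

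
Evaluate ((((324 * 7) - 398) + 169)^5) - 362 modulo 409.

324 * 7 = 2268 ≡ 223 (mod 409)
223 - 398 = -175 ≡ 234 (mod 409)
234 + 169 = 403
(403)^5 ≡ 404 (mod 409)
404 - 362 = 42

42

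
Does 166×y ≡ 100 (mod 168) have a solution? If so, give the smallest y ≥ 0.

34

gcd(166, 168) = 2, and 2 | 100, so solutions exist.
Divide through by 2: 83×y mod 84 = 50.
83⁻¹ ≡ 83 (mod 84).
y ≡ 83×50 ≡ 34 (mod 84).
The smallest non-negative solution is y = 34.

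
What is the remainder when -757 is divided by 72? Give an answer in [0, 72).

35

-757 = -11×72 + 35, so -757 ≡ 35 (mod 72).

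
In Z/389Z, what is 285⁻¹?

389 = 1*285 + 104
285 = 2*104 + 77
104 = 1*77 + 27
77 = 2*27 + 23
27 = 1*23 + 4
23 = 5*4 + 3
4 = 1*3 + 1
3 = 3*1 + 0
gcd(285, 389) = 1, so the inverse exists.
Bézout: 1 = 74*389 − 101*285.
So 285⁻¹ ≡ −101 ≡ 288 (mod 389).

288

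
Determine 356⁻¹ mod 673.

673 = 1·356 + 317
356 = 1·317 + 39
317 = 8·39 + 5
39 = 7·5 + 4
5 = 1·4 + 1
4 = 4·1 + 0
gcd(356, 673) = 1, so the inverse exists.
Bézout: 1 = 73·673 − 138·356.
So 356⁻¹ ≡ −138 ≡ 535 (mod 673).

535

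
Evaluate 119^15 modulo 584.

119^1 ≡ 119 (mod 584)
119^2 ≡ 119^2 = 14161 ≡ 145 (mod 584)
119^4 ≡ 145^2 = 21025 ≡ 1 (mod 584)
119^8 ≡ 1^2 = 1 (mod 584)
119^15 = 119^8 · 119^4 · 119^2 · 119^1 ≡ 1 · 1 · 145 · 119 (mod 584).
Accumulate the product:
1 · 1 = 1
1 · 145 = 145
145 · 119 = 17255 ≡ 319

319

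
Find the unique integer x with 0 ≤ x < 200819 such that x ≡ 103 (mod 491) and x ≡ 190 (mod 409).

12869

491⁻¹ mod 409: 491·5 ≡ 1 (mod 409), so 491⁻¹ ≡ 5.
x = 103 + 491·((190 − 103)·5 mod 409) = 103 + 491·26 = 12869.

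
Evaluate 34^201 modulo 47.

16

Using repeated squaring:
201 in binary is 11001001, i.e. 201 = 128 + 64 + 8 + 1.
34^1 ≡ 34 (mod 47)
34^2 ≡ 34^2 = 1156 ≡ 28 (mod 47)
34^4 ≡ 28^2 = 784 ≡ 32 (mod 47)
34^8 ≡ 32^2 = 1024 ≡ 37 (mod 47)
34^16 ≡ 37^2 = 1369 ≡ 6 (mod 47)
34^32 ≡ 6^2 = 36 (mod 47)
34^64 ≡ 36^2 = 1296 ≡ 27 (mod 47)
34^128 ≡ 27^2 = 729 ≡ 24 (mod 47)
34^201 = 34^128 * 34^64 * 34^8 * 34^1 ≡ 24 * 27 * 37 * 34 (mod 47).
Accumulate the product:
24 * 27 = 648 ≡ 37
37 * 37 = 1369 ≡ 6
6 * 34 = 204 ≡ 16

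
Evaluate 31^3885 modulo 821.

90

Using repeated squaring:
3885 in binary is 111100101101, i.e. 3885 = 2048 + 1024 + 512 + 256 + 32 + 8 + 4 + 1.
31^1 ≡ 31 (mod 821)
31^2 ≡ 31^2 = 961 ≡ 140 (mod 821)
31^4 ≡ 140^2 = 19600 ≡ 717 (mod 821)
31^8 ≡ 717^2 = 514089 ≡ 143 (mod 821)
31^16 ≡ 143^2 = 20449 ≡ 745 (mod 821)
31^32 ≡ 745^2 = 555025 ≡ 29 (mod 821)
31^64 ≡ 29^2 = 841 ≡ 20 (mod 821)
31^128 ≡ 20^2 = 400 (mod 821)
31^256 ≡ 400^2 = 160000 ≡ 726 (mod 821)
31^512 ≡ 726^2 = 527076 ≡ 815 (mod 821)
31^1024 ≡ 815^2 = 664225 ≡ 36 (mod 821)
31^2048 ≡ 36^2 = 1296 ≡ 475 (mod 821)
31^3885 = 31^2048 * 31^1024 * 31^512 * 31^256 * 31^32 * 31^8 * 31^4 * 31^1 ≡ 475 * 36 * 815 * 726 * 29 * 143 * 717 * 31 (mod 821).
Accumulate the product:
475 * 36 = 17100 ≡ 680
680 * 815 = 554200 ≡ 25
25 * 726 = 18150 ≡ 88
88 * 29 = 2552 ≡ 89
89 * 143 = 12727 ≡ 412
412 * 717 = 295404 ≡ 665
665 * 31 = 20615 ≡ 90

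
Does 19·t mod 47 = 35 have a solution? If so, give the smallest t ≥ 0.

34

gcd(19, 47) = 1, so a unique solution mod 47 exists.
19⁻¹ ≡ 5 (mod 47).
t ≡ 5·35 ≡ 34 (mod 47).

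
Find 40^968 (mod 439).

129

Compute successive squares:
40^1 ≡ 40 (mod 439)
40^2 ≡ 40^2 = 1600 ≡ 283 (mod 439)
40^4 ≡ 283^2 = 80089 ≡ 191 (mod 439)
40^8 ≡ 191^2 = 36481 ≡ 44 (mod 439)
40^16 ≡ 44^2 = 1936 ≡ 180 (mod 439)
40^32 ≡ 180^2 = 32400 ≡ 353 (mod 439)
40^64 ≡ 353^2 = 124609 ≡ 372 (mod 439)
40^128 ≡ 372^2 = 138384 ≡ 99 (mod 439)
40^256 ≡ 99^2 = 9801 ≡ 143 (mod 439)
40^512 ≡ 143^2 = 20449 ≡ 255 (mod 439)
40^968 = 40^512 · 40^256 · 40^128 · 40^64 · 40^8 ≡ 255 · 143 · 99 · 372 · 44 (mod 439).
Accumulate the product:
255 · 143 = 36465 ≡ 28
28 · 99 = 2772 ≡ 138
138 · 372 = 51336 ≡ 412
412 · 44 = 18128 ≡ 129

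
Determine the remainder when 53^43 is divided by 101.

By square-and-multiply:
53^1 ≡ 53 (mod 101)
53^2 ≡ 53^2 = 2809 ≡ 82 (mod 101)
53^4 ≡ 82^2 = 6724 ≡ 58 (mod 101)
53^8 ≡ 58^2 = 3364 ≡ 31 (mod 101)
53^16 ≡ 31^2 = 961 ≡ 52 (mod 101)
53^32 ≡ 52^2 = 2704 ≡ 78 (mod 101)
53^43 = 53^32 * 53^8 * 53^2 * 53^1 ≡ 78 * 31 * 82 * 53 (mod 101).
Accumulate the product:
78 * 31 = 2418 ≡ 95
95 * 82 = 7790 ≡ 13
13 * 53 = 689 ≡ 83

83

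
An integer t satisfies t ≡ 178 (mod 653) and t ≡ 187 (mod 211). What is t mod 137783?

7361

653⁻¹ mod 211: 653·95 ≡ 1 (mod 211), so 653⁻¹ ≡ 95.
t = 178 + 653·((187 − 178)·95 mod 211) = 178 + 653·11 = 7361.
Check: 7361 mod 653 = 178, 7361 mod 211 = 187. ✓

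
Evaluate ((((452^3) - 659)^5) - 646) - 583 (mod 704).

(452)^3 ≡ 320 (mod 704)
320 - 659 = -339 ≡ 365 (mod 704)
(365)^5 ≡ 637 (mod 704)
637 - 646 = -9 ≡ 695 (mod 704)
695 - 583 = 112

112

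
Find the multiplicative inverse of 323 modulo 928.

747

By the extended Euclidean algorithm:
928 = 2×323 + 282
323 = 1×282 + 41
282 = 6×41 + 36
41 = 1×36 + 5
36 = 7×5 + 1
5 = 5×1 + 0
gcd(323, 928) = 1, so the inverse exists.
Back-substitute for 1:
1 = 1×36 − 7×5
  = −7×41 + 8×36
  = 8×282 − 55×41
  = −55×323 + 63×282
  = 63×928 − 181×323
So 323⁻¹ ≡ −181 ≡ 747 (mod 928).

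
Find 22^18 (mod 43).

Compute successive squares:
22^1 ≡ 22 (mod 43)
22^2 ≡ 22^2 = 484 ≡ 11 (mod 43)
22^4 ≡ 11^2 = 121 ≡ 35 (mod 43)
22^8 ≡ 35^2 = 1225 ≡ 21 (mod 43)
22^16 ≡ 21^2 = 441 ≡ 11 (mod 43)
22^18 = 22^16 · 22^2 ≡ 11 · 11 (mod 43).
11 · 11 = 121 ≡ 35 (mod 43).

35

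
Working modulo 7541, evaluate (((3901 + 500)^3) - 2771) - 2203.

3901 + 500 = 4401
(4401)^3 ≡ 1663 (mod 7541)
1663 - 2771 = -1108 ≡ 6433 (mod 7541)
6433 - 2203 = 4230

4230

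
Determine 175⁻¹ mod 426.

By the extended Euclidean algorithm:
426 = 2×175 + 76
175 = 2×76 + 23
76 = 3×23 + 7
23 = 3×7 + 2
7 = 3×2 + 1
2 = 2×1 + 0
gcd(175, 426) = 1, so the inverse exists.
Bézout: 1 = 76×426 − 185×175.
So 175⁻¹ ≡ −185 ≡ 241 (mod 426).

241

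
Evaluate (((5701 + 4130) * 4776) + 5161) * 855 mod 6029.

3965

5701 + 4130 = 9831 ≡ 3802 (mod 6029)
3802 * 4776 = 18158352 ≡ 5033 (mod 6029)
5033 + 5161 = 10194 ≡ 4165 (mod 6029)
4165 * 855 = 3561075 ≡ 3965 (mod 6029)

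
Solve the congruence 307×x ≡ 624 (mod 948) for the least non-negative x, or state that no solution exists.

gcd(307, 948) = 1, so a unique solution mod 948 exists.
307⁻¹ ≡ 667 (mod 948).
x ≡ 667×624 ≡ 36 (mod 948).

36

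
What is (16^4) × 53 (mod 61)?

7

(16)^4 ≡ 22 (mod 61)
22 × 53 = 1166 ≡ 7 (mod 61)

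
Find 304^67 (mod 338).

138

67 in binary is 1000011, i.e. 67 = 64 + 2 + 1.
304^1 ≡ 304 (mod 338)
304^2 ≡ 304^2 = 92416 ≡ 142 (mod 338)
304^4 ≡ 142^2 = 20164 ≡ 222 (mod 338)
304^8 ≡ 222^2 = 49284 ≡ 274 (mod 338)
304^16 ≡ 274^2 = 75076 ≡ 40 (mod 338)
304^32 ≡ 40^2 = 1600 ≡ 248 (mod 338)
304^64 ≡ 248^2 = 61504 ≡ 326 (mod 338)
304^67 = 304^64 × 304^2 × 304^1 ≡ 326 × 142 × 304 (mod 338).
Accumulate the product:
326 × 142 = 46292 ≡ 324
324 × 304 = 98496 ≡ 138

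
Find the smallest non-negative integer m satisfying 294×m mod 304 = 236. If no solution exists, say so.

98

gcd(294, 304) = 2, and 2 | 236, so solutions exist.
Divide through by 2: 147×m ≡ 118 mod 152.
147⁻¹ ≡ 91 (mod 152).
m ≡ 91×118 ≡ 98 (mod 152).
The smallest non-negative solution is m = 98.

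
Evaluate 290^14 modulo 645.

Using repeated squaring:
14 in binary is 1110, i.e. 14 = 8 + 4 + 2.
290^1 ≡ 290 (mod 645)
290^2 ≡ 290^2 = 84100 ≡ 250 (mod 645)
290^4 ≡ 250^2 = 62500 ≡ 580 (mod 645)
290^8 ≡ 580^2 = 336400 ≡ 355 (mod 645)
290^14 = 290^8 · 290^4 · 290^2 ≡ 355 · 580 · 250 (mod 645).
Accumulate the product:
355 · 580 = 205900 ≡ 145
145 · 250 = 36250 ≡ 130

130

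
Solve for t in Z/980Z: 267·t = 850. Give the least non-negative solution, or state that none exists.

gcd(267, 980) = 1, so a unique solution mod 980 exists.
267⁻¹ ≡ 323 (mod 980).
t ≡ 323·850 ≡ 150 (mod 980).

150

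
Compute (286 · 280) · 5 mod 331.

221

286 · 280 = 80080 ≡ 309 (mod 331)
309 · 5 = 1545 ≡ 221 (mod 331)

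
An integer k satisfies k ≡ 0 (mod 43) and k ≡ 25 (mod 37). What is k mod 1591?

1505

43⁻¹ mod 37: 43×31 ≡ 1 (mod 37), so 43⁻¹ ≡ 31.
k = 0 + 43×((25 − 0)×31 mod 37) = 0 + 43×35 = 1505.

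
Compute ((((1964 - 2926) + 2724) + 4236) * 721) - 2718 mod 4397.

3986

1964 - 2926 = -962 ≡ 3435 (mod 4397)
3435 + 2724 = 6159 ≡ 1762 (mod 4397)
1762 + 4236 = 5998 ≡ 1601 (mod 4397)
1601 * 721 = 1154321 ≡ 2307 (mod 4397)
2307 - 2718 = -411 ≡ 3986 (mod 4397)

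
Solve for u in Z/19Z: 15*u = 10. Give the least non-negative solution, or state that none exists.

gcd(15, 19) = 1, so a unique solution mod 19 exists.
15⁻¹ ≡ 14 (mod 19).
u ≡ 14*10 ≡ 7 (mod 19).

7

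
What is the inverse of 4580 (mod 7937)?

636

By the extended Euclidean algorithm:
7937 = 1·4580 + 3357
4580 = 1·3357 + 1223
3357 = 2·1223 + 911
1223 = 1·911 + 312
911 = 2·312 + 287
312 = 1·287 + 25
287 = 11·25 + 12
25 = 2·12 + 1
12 = 12·1 + 0
gcd(4580, 7937) = 1, so the inverse exists.
Back-substitute for 1:
1 = 1·25 − 2·12
  = −2·287 + 23·25
  = 23·312 − 25·287
  = −25·911 + 73·312
  = 73·1223 − 98·911
  = −98·3357 + 269·1223
  = 269·4580 − 367·3357
  = −367·7937 + 636·4580
So 4580⁻¹ ≡ 636 (mod 7937).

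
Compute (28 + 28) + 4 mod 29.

28 + 28 = 56 ≡ 27 (mod 29)
27 + 4 = 31 ≡ 2 (mod 29)

2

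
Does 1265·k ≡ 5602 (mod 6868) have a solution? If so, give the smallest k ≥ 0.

gcd(1265, 6868) = 1, so a unique solution mod 6868 exists.
1265⁻¹ ≡ 5717 (mod 6868).
k ≡ 5717·5602 ≡ 1150 (mod 6868).

1150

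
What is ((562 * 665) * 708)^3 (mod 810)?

562 * 665 = 373730 ≡ 320 (mod 810)
320 * 708 = 226560 ≡ 570 (mod 810)
(570)^3 ≡ 270 (mod 810)

270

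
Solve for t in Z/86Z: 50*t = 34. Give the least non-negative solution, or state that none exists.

gcd(50, 86) = 2, and 2 | 34, so solutions exist.
Divide through by 2: 25*t mod 43 = 17.
25⁻¹ ≡ 31 (mod 43).
t ≡ 31*17 ≡ 11 (mod 43).
The smallest non-negative solution is t = 11.

11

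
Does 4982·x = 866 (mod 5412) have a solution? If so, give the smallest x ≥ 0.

gcd(4982, 5412) = 2, and 2 | 866, so solutions exist.
Divide through by 2: 2491·x ≡ 433 mod 2706.
2491⁻¹ ≡ 2341 (mod 2706).
x ≡ 2341·433 ≡ 1609 (mod 2706).
The smallest non-negative solution is x = 1609.

1609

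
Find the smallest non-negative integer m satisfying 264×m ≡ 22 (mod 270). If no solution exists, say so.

gcd(264, 270) = 6, and 6 does not divide 22.
So the congruence has no solution.

no solution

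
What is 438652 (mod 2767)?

1466

438652 = 158·2767 + 1466, so 438652 ≡ 1466 (mod 2767).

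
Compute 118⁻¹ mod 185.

127

Run the extended Euclidean algorithm:
185 = 1×118 + 67
118 = 1×67 + 51
67 = 1×51 + 16
51 = 3×16 + 3
16 = 5×3 + 1
3 = 3×1 + 0
gcd(118, 185) = 1, so the inverse exists.
Bézout: 1 = 37×185 − 58×118.
So 118⁻¹ ≡ −58 ≡ 127 (mod 185).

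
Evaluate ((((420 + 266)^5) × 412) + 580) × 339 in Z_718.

420 + 266 = 686
(686)^5 ≡ 580 (mod 718)
580 × 412 = 238960 ≡ 584 (mod 718)
584 + 580 = 1164 ≡ 446 (mod 718)
446 × 339 = 151194 ≡ 414 (mod 718)

414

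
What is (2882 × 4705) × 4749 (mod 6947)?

2882 × 4705 = 13559810 ≡ 6213 (mod 6947)
6213 × 4749 = 29505537 ≡ 1628 (mod 6947)

1628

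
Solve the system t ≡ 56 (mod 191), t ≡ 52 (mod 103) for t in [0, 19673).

191⁻¹ mod 103: 191×48 ≡ 1 (mod 103), so 191⁻¹ ≡ 48.
t = 56 + 191×((52 − 56)×48 mod 103) = 56 + 191×14 = 2730.
Check: 2730 mod 191 = 56, 2730 mod 103 = 52. ✓

2730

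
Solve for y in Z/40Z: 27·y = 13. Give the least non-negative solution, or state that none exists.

gcd(27, 40) = 1, so a unique solution mod 40 exists.
27⁻¹ ≡ 3 (mod 40).
y ≡ 3·13 ≡ 39 (mod 40).

39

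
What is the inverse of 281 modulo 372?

372 = 1×281 + 91
281 = 3×91 + 8
91 = 11×8 + 3
8 = 2×3 + 2
3 = 1×2 + 1
2 = 2×1 + 0
gcd(281, 372) = 1, so the inverse exists.
Back-substitute for 1:
1 = 1×3 − 1×2
  = −1×8 + 3×3
  = 3×91 − 34×8
  = −34×281 + 105×91
  = 105×372 − 139×281
So 281⁻¹ ≡ −139 ≡ 233 (mod 372).

233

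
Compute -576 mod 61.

34

-576 = -10·61 + 34, so -576 ≡ 34 (mod 61).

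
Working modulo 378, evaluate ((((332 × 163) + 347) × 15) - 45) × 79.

294

332 × 163 = 54116 ≡ 62 (mod 378)
62 + 347 = 409 ≡ 31 (mod 378)
31 × 15 = 465 ≡ 87 (mod 378)
87 - 45 = 42
42 × 79 = 3318 ≡ 294 (mod 378)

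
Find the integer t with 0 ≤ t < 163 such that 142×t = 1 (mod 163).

31

163 = 1*142 + 21
142 = 6*21 + 16
21 = 1*16 + 5
16 = 3*5 + 1
5 = 5*1 + 0
gcd(142, 163) = 1, so the inverse exists.
Back-substitute for 1:
1 = 1*16 − 3*5
  = −3*21 + 4*16
  = 4*142 − 27*21
  = −27*163 + 31*142
So 142⁻¹ ≡ 31 (mod 163).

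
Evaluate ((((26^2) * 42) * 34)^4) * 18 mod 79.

65

(26)^2 ≡ 44 (mod 79)
44 * 42 = 1848 ≡ 31 (mod 79)
31 * 34 = 1054 ≡ 27 (mod 79)
(27)^4 ≡ 8 (mod 79)
8 * 18 = 144 ≡ 65 (mod 79)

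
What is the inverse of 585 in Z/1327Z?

1327 = 2·585 + 157
585 = 3·157 + 114
157 = 1·114 + 43
114 = 2·43 + 28
43 = 1·28 + 15
28 = 1·15 + 13
15 = 1·13 + 2
13 = 6·2 + 1
2 = 2·1 + 0
gcd(585, 1327) = 1, so the inverse exists.
Back-substitute for 1:
1 = 1·13 − 6·2
  = −6·15 + 7·13
  = 7·28 − 13·15
  = −13·43 + 20·28
  = 20·114 − 53·43
  = −53·157 + 73·114
  = 73·585 − 272·157
  = −272·1327 + 617·585
So 585⁻¹ ≡ 617 (mod 1327).

617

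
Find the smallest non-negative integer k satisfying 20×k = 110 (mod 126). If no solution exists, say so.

gcd(20, 126) = 2, and 2 | 110, so solutions exist.
Divide through by 2: 10×k ≡ 55 mod 63.
10⁻¹ ≡ 19 (mod 63).
k ≡ 19×55 ≡ 37 (mod 63).
The smallest non-negative solution is k = 37.

37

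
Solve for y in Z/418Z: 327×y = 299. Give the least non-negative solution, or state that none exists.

gcd(327, 418) = 1, so a unique solution mod 418 exists.
327⁻¹ ≡ 271 (mod 418).
y ≡ 271×299 ≡ 355 (mod 418).

355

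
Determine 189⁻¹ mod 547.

301

547 = 2*189 + 169
189 = 1*169 + 20
169 = 8*20 + 9
20 = 2*9 + 2
9 = 4*2 + 1
2 = 2*1 + 0
gcd(189, 547) = 1, so the inverse exists.
Bézout: 1 = 85*547 − 246*189.
So 189⁻¹ ≡ −246 ≡ 301 (mod 547).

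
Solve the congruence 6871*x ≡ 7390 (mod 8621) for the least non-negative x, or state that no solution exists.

6597

gcd(6871, 8621) = 1, so a unique solution mod 8621 exists.
6871⁻¹ ≡ 5079 (mod 8621).
x ≡ 5079*7390 ≡ 6597 (mod 8621).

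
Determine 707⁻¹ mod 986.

Run the extended Euclidean algorithm:
986 = 1·707 + 279
707 = 2·279 + 149
279 = 1·149 + 130
149 = 1·130 + 19
130 = 6·19 + 16
19 = 1·16 + 3
16 = 5·3 + 1
3 = 3·1 + 0
gcd(707, 986) = 1, so the inverse exists.
Back-substitute for 1:
1 = 1·16 − 5·3
  = −5·19 + 6·16
  = 6·130 − 41·19
  = −41·149 + 47·130
  = 47·279 − 88·149
  = −88·707 + 223·279
  = 223·986 − 311·707
So 707⁻¹ ≡ −311 ≡ 675 (mod 986).

675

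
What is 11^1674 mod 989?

742

Compute successive squares:
1674 in binary is 11010001010, i.e. 1674 = 1024 + 512 + 128 + 8 + 2.
11^1 ≡ 11 (mod 989)
11^2 ≡ 11^2 = 121 (mod 989)
11^4 ≡ 121^2 = 14641 ≡ 795 (mod 989)
11^8 ≡ 795^2 = 632025 ≡ 54 (mod 989)
11^16 ≡ 54^2 = 2916 ≡ 938 (mod 989)
11^32 ≡ 938^2 = 879844 ≡ 623 (mod 989)
11^64 ≡ 623^2 = 388129 ≡ 441 (mod 989)
11^128 ≡ 441^2 = 194481 ≡ 637 (mod 989)
11^256 ≡ 637^2 = 405769 ≡ 279 (mod 989)
11^512 ≡ 279^2 = 77841 ≡ 699 (mod 989)
11^1024 ≡ 699^2 = 488601 ≡ 35 (mod 989)
11^1674 = 11^1024 * 11^512 * 11^128 * 11^8 * 11^2 ≡ 35 * 699 * 637 * 54 * 121 (mod 989).
Accumulate the product:
35 * 699 = 24465 ≡ 729
729 * 637 = 464373 ≡ 532
532 * 54 = 28728 ≡ 47
47 * 121 = 5687 ≡ 742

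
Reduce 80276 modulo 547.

80276 = 146×547 + 414, so 80276 ≡ 414 (mod 547).

414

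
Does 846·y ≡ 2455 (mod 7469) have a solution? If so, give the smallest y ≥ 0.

gcd(846, 7469) = 1, so a unique solution mod 7469 exists.
846⁻¹ ≡ 7160 (mod 7469).
y ≡ 7160·2455 ≡ 3243 (mod 7469).

3243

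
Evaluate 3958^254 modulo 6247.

3958^1 ≡ 3958 (mod 6247)
3958^2 ≡ 3958^2 = 15665764 ≡ 4535 (mod 6247)
3958^4 ≡ 4535^2 = 20566225 ≡ 1101 (mod 6247)
3958^8 ≡ 1101^2 = 1212201 ≡ 283 (mod 6247)
3958^16 ≡ 283^2 = 80089 ≡ 5125 (mod 6247)
3958^32 ≡ 5125^2 = 26265625 ≡ 3237 (mod 6247)
3958^64 ≡ 3237^2 = 10478169 ≡ 1950 (mod 6247)
3958^128 ≡ 1950^2 = 3802500 ≡ 4324 (mod 6247)
3958^254 = 3958^128 · 3958^64 · 3958^32 · 3958^16 · 3958^8 · 3958^4 · 3958^2 ≡ 4324 · 1950 · 3237 · 5125 · 283 · 1101 · 4535 (mod 6247).
Accumulate the product:
4324 · 1950 = 8431800 ≡ 4597
4597 · 3237 = 14880489 ≡ 135
135 · 5125 = 691875 ≡ 4705
4705 · 283 = 1331515 ≡ 904
904 · 1101 = 995304 ≡ 2031
2031 · 4535 = 9210585 ≡ 2507

2507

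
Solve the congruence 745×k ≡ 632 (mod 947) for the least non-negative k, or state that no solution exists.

25

gcd(745, 947) = 1, so a unique solution mod 947 exists.
745⁻¹ ≡ 511 (mod 947).
k ≡ 511×632 ≡ 25 (mod 947).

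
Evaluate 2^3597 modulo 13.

5

3597 in binary is 111000001101, i.e. 3597 = 2048 + 1024 + 512 + 8 + 4 + 1.
2^1 ≡ 2 (mod 13)
2^2 ≡ 2^2 = 4 (mod 13)
2^4 ≡ 4^2 = 16 ≡ 3 (mod 13)
2^8 ≡ 3^2 = 9 (mod 13)
2^16 ≡ 9^2 = 81 ≡ 3 (mod 13)
2^32 ≡ 3^2 = 9 (mod 13)
2^64 ≡ 9^2 = 81 ≡ 3 (mod 13)
2^128 ≡ 3^2 = 9 (mod 13)
2^256 ≡ 9^2 = 81 ≡ 3 (mod 13)
2^512 ≡ 3^2 = 9 (mod 13)
2^1024 ≡ 9^2 = 81 ≡ 3 (mod 13)
2^2048 ≡ 3^2 = 9 (mod 13)
2^3597 = 2^2048 · 2^1024 · 2^512 · 2^8 · 2^4 · 2^1 ≡ 9 · 3 · 9 · 9 · 3 · 2 (mod 13).
Accumulate the product:
9 · 3 = 27 ≡ 1
1 · 9 = 9
9 · 9 = 81 ≡ 3
3 · 3 = 9
9 · 2 = 18 ≡ 5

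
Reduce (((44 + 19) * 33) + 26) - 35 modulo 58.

40

44 + 19 = 63 ≡ 5 (mod 58)
5 * 33 = 165 ≡ 49 (mod 58)
49 + 26 = 75 ≡ 17 (mod 58)
17 - 35 = -18 ≡ 40 (mod 58)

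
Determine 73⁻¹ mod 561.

415

561 = 7*73 + 50
73 = 1*50 + 23
50 = 2*23 + 4
23 = 5*4 + 3
4 = 1*3 + 1
3 = 3*1 + 0
gcd(73, 561) = 1, so the inverse exists.
Back-substitute for 1:
1 = 1*4 − 1*3
  = −1*23 + 6*4
  = 6*50 − 13*23
  = −13*73 + 19*50
  = 19*561 − 146*73
So 73⁻¹ ≡ −146 ≡ 415 (mod 561).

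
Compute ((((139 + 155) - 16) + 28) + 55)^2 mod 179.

139 + 155 = 294 ≡ 115 (mod 179)
115 - 16 = 99
99 + 28 = 127
127 + 55 = 182 ≡ 3 (mod 179)
(3)^2 ≡ 9 (mod 179)

9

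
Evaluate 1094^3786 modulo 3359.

2152

3786 in binary is 111011001010, i.e. 3786 = 2048 + 1024 + 512 + 128 + 64 + 8 + 2.
1094^1 ≡ 1094 (mod 3359)
1094^2 ≡ 1094^2 = 1196836 ≡ 1032 (mod 3359)
1094^4 ≡ 1032^2 = 1065024 ≡ 221 (mod 3359)
1094^8 ≡ 221^2 = 48841 ≡ 1815 (mod 3359)
1094^16 ≡ 1815^2 = 3294225 ≡ 2405 (mod 3359)
1094^32 ≡ 2405^2 = 5784025 ≡ 3186 (mod 3359)
1094^64 ≡ 3186^2 = 10150596 ≡ 3057 (mod 3359)
1094^128 ≡ 3057^2 = 9345249 ≡ 511 (mod 3359)
1094^256 ≡ 511^2 = 261121 ≡ 2478 (mod 3359)
1094^512 ≡ 2478^2 = 6140484 ≡ 232 (mod 3359)
1094^1024 ≡ 232^2 = 53824 ≡ 80 (mod 3359)
1094^2048 ≡ 80^2 = 6400 ≡ 3041 (mod 3359)
1094^3786 = 1094^2048 * 1094^1024 * 1094^512 * 1094^128 * 1094^64 * 1094^8 * 1094^2 ≡ 3041 * 80 * 232 * 511 * 3057 * 1815 * 1032 (mod 3359).
Accumulate the product:
3041 * 80 = 243280 ≡ 1432
1432 * 232 = 332224 ≡ 3042
3042 * 511 = 1554462 ≡ 2604
2604 * 3057 = 7960428 ≡ 2957
2957 * 1815 = 5366955 ≡ 2632
2632 * 1032 = 2716224 ≡ 2152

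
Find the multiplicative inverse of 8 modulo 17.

15

Apply the Euclidean algorithm and back-substitute:
17 = 2×8 + 1
8 = 8×1 + 0
gcd(8, 17) = 1, so the inverse exists.
Back-substitute for 1:
1 = 1×17 − 2×8
So 8⁻¹ ≡ −2 ≡ 15 (mod 17).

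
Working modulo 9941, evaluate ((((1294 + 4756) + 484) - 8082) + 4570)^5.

6985

1294 + 4756 = 6050
6050 + 484 = 6534
6534 - 8082 = -1548 ≡ 8393 (mod 9941)
8393 + 4570 = 12963 ≡ 3022 (mod 9941)
(3022)^5 ≡ 6985 (mod 9941)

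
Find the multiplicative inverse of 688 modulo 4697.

3434

Run the extended Euclidean algorithm:
4697 = 6·688 + 569
688 = 1·569 + 119
569 = 4·119 + 93
119 = 1·93 + 26
93 = 3·26 + 15
26 = 1·15 + 11
15 = 1·11 + 4
11 = 2·4 + 3
4 = 1·3 + 1
3 = 3·1 + 0
gcd(688, 4697) = 1, so the inverse exists.
Bézout: 1 = 185·4697 − 1263·688.
So 688⁻¹ ≡ −1263 ≡ 3434 (mod 4697).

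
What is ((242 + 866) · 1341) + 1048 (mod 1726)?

790

242 + 866 = 1108
1108 · 1341 = 1485828 ≡ 1468 (mod 1726)
1468 + 1048 = 2516 ≡ 790 (mod 1726)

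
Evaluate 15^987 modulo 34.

9

By square-and-multiply:
987 in binary is 1111011011, i.e. 987 = 512 + 256 + 128 + 64 + 16 + 8 + 2 + 1.
15^1 ≡ 15 (mod 34)
15^2 ≡ 15^2 = 225 ≡ 21 (mod 34)
15^4 ≡ 21^2 = 441 ≡ 33 (mod 34)
15^8 ≡ 33^2 = 1089 ≡ 1 (mod 34)
15^16 ≡ 1^2 = 1 (mod 34)
15^32 ≡ 1^2 = 1 (mod 34)
15^64 ≡ 1^2 = 1 (mod 34)
15^128 ≡ 1^2 = 1 (mod 34)
15^256 ≡ 1^2 = 1 (mod 34)
15^512 ≡ 1^2 = 1 (mod 34)
15^987 = 15^512 × 15^256 × 15^128 × 15^64 × 15^16 × 15^8 × 15^2 × 15^1 ≡ 1 × 1 × 1 × 1 × 1 × 1 × 21 × 15 (mod 34).
Accumulate the product:
1 × 1 = 1
1 × 1 = 1
1 × 1 = 1
1 × 1 = 1
1 × 1 = 1
1 × 21 = 21
21 × 15 = 315 ≡ 9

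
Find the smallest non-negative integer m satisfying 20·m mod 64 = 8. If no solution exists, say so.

10

gcd(20, 64) = 4, and 4 | 8, so solutions exist.
Divide through by 4: 5·m ≡ 2 mod 16.
5⁻¹ ≡ 13 (mod 16).
m ≡ 13·2 ≡ 10 (mod 16).
The smallest non-negative solution is m = 10.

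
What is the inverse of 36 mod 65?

Apply the Euclidean algorithm and back-substitute:
65 = 1*36 + 29
36 = 1*29 + 7
29 = 4*7 + 1
7 = 7*1 + 0
gcd(36, 65) = 1, so the inverse exists.
Bézout: 1 = 5*65 − 9*36.
So 36⁻¹ ≡ −9 ≡ 56 (mod 65).

56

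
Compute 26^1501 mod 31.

Compute successive squares:
26^1 ≡ 26 (mod 31)
26^2 ≡ 26^2 = 676 ≡ 25 (mod 31)
26^4 ≡ 25^2 = 625 ≡ 5 (mod 31)
26^8 ≡ 5^2 = 25 (mod 31)
26^16 ≡ 25^2 = 625 ≡ 5 (mod 31)
26^32 ≡ 5^2 = 25 (mod 31)
26^64 ≡ 25^2 = 625 ≡ 5 (mod 31)
26^128 ≡ 5^2 = 25 (mod 31)
26^256 ≡ 25^2 = 625 ≡ 5 (mod 31)
26^512 ≡ 5^2 = 25 (mod 31)
26^1024 ≡ 25^2 = 625 ≡ 5 (mod 31)
26^1501 = 26^1024 * 26^256 * 26^128 * 26^64 * 26^16 * 26^8 * 26^4 * 26^1 ≡ 5 * 5 * 25 * 5 * 5 * 25 * 5 * 26 (mod 31).
Accumulate the product:
5 * 5 = 25
25 * 25 = 625 ≡ 5
5 * 5 = 25
25 * 5 = 125 ≡ 1
1 * 25 = 25
25 * 5 = 125 ≡ 1
1 * 26 = 26

26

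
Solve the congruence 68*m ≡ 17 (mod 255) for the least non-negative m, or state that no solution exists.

gcd(68, 255) = 17, and 17 | 17, so solutions exist.
Divide through by 17: 4*m ≡ 1 (mod 15).
4⁻¹ ≡ 4 (mod 15).
m ≡ 4*1 ≡ 4 (mod 15).
The smallest non-negative solution is m = 4.

4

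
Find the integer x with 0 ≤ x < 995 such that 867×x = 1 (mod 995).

583

Apply the Euclidean algorithm and back-substitute:
995 = 1×867 + 128
867 = 6×128 + 99
128 = 1×99 + 29
99 = 3×29 + 12
29 = 2×12 + 5
12 = 2×5 + 2
5 = 2×2 + 1
2 = 2×1 + 0
gcd(867, 995) = 1, so the inverse exists.
Back-substitute for 1:
1 = 1×5 − 2×2
  = −2×12 + 5×5
  = 5×29 − 12×12
  = −12×99 + 41×29
  = 41×128 − 53×99
  = −53×867 + 359×128
  = 359×995 − 412×867
So 867⁻¹ ≡ −412 ≡ 583 (mod 995).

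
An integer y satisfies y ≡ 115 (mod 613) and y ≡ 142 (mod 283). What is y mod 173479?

74288

613⁻¹ mod 283: 613·277 ≡ 1 (mod 283), so 613⁻¹ ≡ 277.
y = 115 + 613·((142 − 115)·277 mod 283) = 115 + 613·121 = 74288.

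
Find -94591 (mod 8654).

-94591 = -11·8654 + 603, so -94591 ≡ 603 (mod 8654).

603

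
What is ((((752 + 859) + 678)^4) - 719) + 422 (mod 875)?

752 + 859 = 1611 ≡ 736 (mod 875)
736 + 678 = 1414 ≡ 539 (mod 875)
(539)^4 ≡ 441 (mod 875)
441 - 719 = -278 ≡ 597 (mod 875)
597 + 422 = 1019 ≡ 144 (mod 875)

144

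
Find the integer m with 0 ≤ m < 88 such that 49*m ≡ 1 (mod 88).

9

88 = 1×49 + 39
49 = 1×39 + 10
39 = 3×10 + 9
10 = 1×9 + 1
9 = 9×1 + 0
gcd(49, 88) = 1, so the inverse exists.
Back-substitute for 1:
1 = 1×10 − 1×9
  = −1×39 + 4×10
  = 4×49 − 5×39
  = −5×88 + 9×49
So 49⁻¹ ≡ 9 (mod 88).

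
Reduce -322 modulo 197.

-322 = -2*197 + 72, so -322 ≡ 72 (mod 197).

72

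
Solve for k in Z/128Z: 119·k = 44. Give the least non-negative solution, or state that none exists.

gcd(119, 128) = 1, so a unique solution mod 128 exists.
119⁻¹ ≡ 71 (mod 128).
k ≡ 71·44 ≡ 52 (mod 128).

52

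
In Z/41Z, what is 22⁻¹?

28

41 = 1×22 + 19
22 = 1×19 + 3
19 = 6×3 + 1
3 = 3×1 + 0
gcd(22, 41) = 1, so the inverse exists.
Bézout: 1 = 7×41 − 13×22.
So 22⁻¹ ≡ −13 ≡ 28 (mod 41).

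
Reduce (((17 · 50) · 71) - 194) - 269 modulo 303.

17 · 50 = 850 ≡ 244 (mod 303)
244 · 71 = 17324 ≡ 53 (mod 303)
53 - 194 = -141 ≡ 162 (mod 303)
162 - 269 = -107 ≡ 196 (mod 303)

196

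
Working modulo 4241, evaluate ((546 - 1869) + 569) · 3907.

1617

546 - 1869 = -1323 ≡ 2918 (mod 4241)
2918 + 569 = 3487
3487 · 3907 = 13623709 ≡ 1617 (mod 4241)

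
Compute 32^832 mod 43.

832 in binary is 1101000000, i.e. 832 = 512 + 256 + 64.
32^1 ≡ 32 (mod 43)
32^2 ≡ 32^2 = 1024 ≡ 35 (mod 43)
32^4 ≡ 35^2 = 1225 ≡ 21 (mod 43)
32^8 ≡ 21^2 = 441 ≡ 11 (mod 43)
32^16 ≡ 11^2 = 121 ≡ 35 (mod 43)
32^32 ≡ 35^2 = 1225 ≡ 21 (mod 43)
32^64 ≡ 21^2 = 441 ≡ 11 (mod 43)
32^128 ≡ 11^2 = 121 ≡ 35 (mod 43)
32^256 ≡ 35^2 = 1225 ≡ 21 (mod 43)
32^512 ≡ 21^2 = 441 ≡ 11 (mod 43)
32^832 = 32^512 * 32^256 * 32^64 ≡ 11 * 21 * 11 (mod 43).
Accumulate the product:
11 * 21 = 231 ≡ 16
16 * 11 = 176 ≡ 4

4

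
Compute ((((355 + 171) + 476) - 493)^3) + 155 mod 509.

155

355 + 171 = 526 ≡ 17 (mod 509)
17 + 476 = 493
493 - 493 = 0
(0)^3 ≡ 0 (mod 509)
0 + 155 = 155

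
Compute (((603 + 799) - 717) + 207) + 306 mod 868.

330

603 + 799 = 1402 ≡ 534 (mod 868)
534 - 717 = -183 ≡ 685 (mod 868)
685 + 207 = 892 ≡ 24 (mod 868)
24 + 306 = 330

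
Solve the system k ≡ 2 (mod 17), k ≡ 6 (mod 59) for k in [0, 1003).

478

17⁻¹ mod 59: 17·7 ≡ 1 (mod 59), so 17⁻¹ ≡ 7.
k = 2 + 17·((6 − 2)·7 mod 59) = 2 + 17·28 = 478.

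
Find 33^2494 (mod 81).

0

Using repeated squaring:
33^1 ≡ 33 (mod 81)
33^2 ≡ 33^2 = 1089 ≡ 36 (mod 81)
33^4 ≡ 36^2 = 1296 ≡ 0 (mod 81)
33^8 ≡ 0^2 = 0 (mod 81)
33^16 ≡ 0^2 = 0 (mod 81)
33^32 ≡ 0^2 = 0 (mod 81)
33^64 ≡ 0^2 = 0 (mod 81)
33^128 ≡ 0^2 = 0 (mod 81)
33^256 ≡ 0^2 = 0 (mod 81)
33^512 ≡ 0^2 = 0 (mod 81)
33^1024 ≡ 0^2 = 0 (mod 81)
33^2048 ≡ 0^2 = 0 (mod 81)
33^2494 = 33^2048 · 33^256 · 33^128 · 33^32 · 33^16 · 33^8 · 33^4 · 33^2 ≡ 0 · 0 · 0 · 0 · 0 · 0 · 0 · 36 (mod 81).
Accumulate the product:
0 · 0 = 0
0 · 0 = 0
0 · 0 = 0
0 · 0 = 0
0 · 0 = 0
0 · 0 = 0
0 · 36 = 0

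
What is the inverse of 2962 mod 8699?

Apply the Euclidean algorithm and back-substitute:
8699 = 2*2962 + 2775
2962 = 1*2775 + 187
2775 = 14*187 + 157
187 = 1*157 + 30
157 = 5*30 + 7
30 = 4*7 + 2
7 = 3*2 + 1
2 = 2*1 + 0
gcd(2962, 8699) = 1, so the inverse exists.
Back-substitute for 1:
1 = 1*7 − 3*2
  = −3*30 + 13*7
  = 13*157 − 68*30
  = −68*187 + 81*157
  = 81*2775 − 1202*187
  = −1202*2962 + 1283*2775
  = 1283*8699 − 3768*2962
So 2962⁻¹ ≡ −3768 ≡ 4931 (mod 8699).

4931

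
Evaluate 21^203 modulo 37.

By square-and-multiply:
203 in binary is 11001011, i.e. 203 = 128 + 64 + 8 + 2 + 1.
21^1 ≡ 21 (mod 37)
21^2 ≡ 21^2 = 441 ≡ 34 (mod 37)
21^4 ≡ 34^2 = 1156 ≡ 9 (mod 37)
21^8 ≡ 9^2 = 81 ≡ 7 (mod 37)
21^16 ≡ 7^2 = 49 ≡ 12 (mod 37)
21^32 ≡ 12^2 = 144 ≡ 33 (mod 37)
21^64 ≡ 33^2 = 1089 ≡ 16 (mod 37)
21^128 ≡ 16^2 = 256 ≡ 34 (mod 37)
21^203 = 21^128 * 21^64 * 21^8 * 21^2 * 21^1 ≡ 34 * 16 * 7 * 34 * 21 (mod 37).
Accumulate the product:
34 * 16 = 544 ≡ 26
26 * 7 = 182 ≡ 34
34 * 34 = 1156 ≡ 9
9 * 21 = 189 ≡ 4

4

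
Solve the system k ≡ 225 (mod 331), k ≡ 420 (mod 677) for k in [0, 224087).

331⁻¹ mod 677: 331×45 ≡ 1 (mod 677), so 331⁻¹ ≡ 45.
k = 225 + 331×((420 − 225)×45 mod 677) = 225 + 331×651 = 215706.

215706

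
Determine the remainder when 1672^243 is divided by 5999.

1672^1 ≡ 1672 (mod 5999)
1672^2 ≡ 1672^2 = 2795584 ≡ 50 (mod 5999)
1672^4 ≡ 50^2 = 2500 (mod 5999)
1672^8 ≡ 2500^2 = 6250000 ≡ 5041 (mod 5999)
1672^16 ≡ 5041^2 = 25411681 ≡ 5916 (mod 5999)
1672^32 ≡ 5916^2 = 34999056 ≡ 890 (mod 5999)
1672^64 ≡ 890^2 = 792100 ≡ 232 (mod 5999)
1672^128 ≡ 232^2 = 53824 ≡ 5832 (mod 5999)
1672^243 = 1672^128 · 1672^64 · 1672^32 · 1672^16 · 1672^2 · 1672^1 ≡ 5832 · 232 · 890 · 5916 · 50 · 1672 (mod 5999).
Accumulate the product:
5832 · 232 = 1353024 ≡ 3249
3249 · 890 = 2891610 ≡ 92
92 · 5916 = 544272 ≡ 4362
4362 · 50 = 218100 ≡ 2136
2136 · 1672 = 3571392 ≡ 1987

1987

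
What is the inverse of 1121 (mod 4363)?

1226

4363 = 3*1121 + 1000
1121 = 1*1000 + 121
1000 = 8*121 + 32
121 = 3*32 + 25
32 = 1*25 + 7
25 = 3*7 + 4
7 = 1*4 + 3
4 = 1*3 + 1
3 = 3*1 + 0
gcd(1121, 4363) = 1, so the inverse exists.
Bézout: 1 = −315*4363 + 1226*1121.
So 1121⁻¹ ≡ 1226 (mod 4363).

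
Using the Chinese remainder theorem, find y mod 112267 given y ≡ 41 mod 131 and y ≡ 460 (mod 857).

27027

131⁻¹ mod 857: 131×700 ≡ 1 (mod 857), so 131⁻¹ ≡ 700.
y = 41 + 131×((460 − 41)×700 mod 857) = 41 + 131×206 = 27027.
Check: 27027 mod 131 = 41, 27027 mod 857 = 460. ✓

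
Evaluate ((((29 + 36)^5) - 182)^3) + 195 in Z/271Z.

47

29 + 36 = 65
(65)^5 ≡ 60 (mod 271)
60 - 182 = -122 ≡ 149 (mod 271)
(149)^3 ≡ 123 (mod 271)
123 + 195 = 318 ≡ 47 (mod 271)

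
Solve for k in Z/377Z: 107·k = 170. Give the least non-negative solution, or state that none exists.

139

gcd(107, 377) = 1, so a unique solution mod 377 exists.
107⁻¹ ≡ 74 (mod 377).
k ≡ 74·170 ≡ 139 (mod 377).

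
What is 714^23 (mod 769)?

602

23 in binary is 10111, i.e. 23 = 16 + 4 + 2 + 1.
714^1 ≡ 714 (mod 769)
714^2 ≡ 714^2 = 509796 ≡ 718 (mod 769)
714^4 ≡ 718^2 = 515524 ≡ 294 (mod 769)
714^8 ≡ 294^2 = 86436 ≡ 308 (mod 769)
714^16 ≡ 308^2 = 94864 ≡ 277 (mod 769)
714^23 = 714^16 * 714^4 * 714^2 * 714^1 ≡ 277 * 294 * 718 * 714 (mod 769).
Accumulate the product:
277 * 294 = 81438 ≡ 693
693 * 718 = 497574 ≡ 31
31 * 714 = 22134 ≡ 602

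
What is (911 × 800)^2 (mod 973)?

911 × 800 = 728800 ≡ 23 (mod 973)
(23)^2 ≡ 529 (mod 973)

529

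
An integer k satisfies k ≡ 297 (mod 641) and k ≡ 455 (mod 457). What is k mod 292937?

641⁻¹ mod 457: 641*77 ≡ 1 (mod 457), so 641⁻¹ ≡ 77.
k = 297 + 641*((455 − 297)*77 mod 457) = 297 + 641*284 = 182341.

182341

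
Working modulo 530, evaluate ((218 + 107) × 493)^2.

195

218 + 107 = 325
325 × 493 = 160225 ≡ 165 (mod 530)
(165)^2 ≡ 195 (mod 530)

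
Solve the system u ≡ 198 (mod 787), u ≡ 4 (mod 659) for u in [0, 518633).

787⁻¹ mod 659: 787·520 ≡ 1 (mod 659), so 787⁻¹ ≡ 520.
u = 198 + 787·((4 − 198)·520 mod 659) = 198 + 787·606 = 477120.
Check: 477120 mod 787 = 198, 477120 mod 659 = 4. ✓

477120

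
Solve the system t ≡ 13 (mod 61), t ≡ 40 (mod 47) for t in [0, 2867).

61⁻¹ mod 47: 61·37 ≡ 1 (mod 47), so 61⁻¹ ≡ 37.
t = 13 + 61·((40 − 13)·37 mod 47) = 13 + 61·12 = 745.
Check: 745 mod 61 = 13, 745 mod 47 = 40. ✓

745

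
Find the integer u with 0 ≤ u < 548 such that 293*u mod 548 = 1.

101

By the extended Euclidean algorithm:
548 = 1·293 + 255
293 = 1·255 + 38
255 = 6·38 + 27
38 = 1·27 + 11
27 = 2·11 + 5
11 = 2·5 + 1
5 = 5·1 + 0
gcd(293, 548) = 1, so the inverse exists.
Bézout: 1 = −54·548 + 101·293.
So 293⁻¹ ≡ 101 (mod 548).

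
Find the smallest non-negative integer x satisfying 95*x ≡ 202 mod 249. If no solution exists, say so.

gcd(95, 249) = 1, so a unique solution mod 249 exists.
95⁻¹ ≡ 173 (mod 249).
x ≡ 173*202 ≡ 86 (mod 249).

86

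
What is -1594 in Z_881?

-1594 = -2×881 + 168, so -1594 ≡ 168 (mod 881).

168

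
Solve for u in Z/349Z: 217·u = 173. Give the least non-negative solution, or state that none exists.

gcd(217, 349) = 1, so a unique solution mod 349 exists.
217⁻¹ ≡ 193 (mod 349).
u ≡ 193·173 ≡ 234 (mod 349).

234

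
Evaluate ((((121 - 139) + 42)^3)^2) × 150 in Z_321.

121 - 139 = -18 ≡ 303 (mod 321)
303 + 42 = 345 ≡ 24 (mod 321)
(24)^3 ≡ 21 (mod 321)
(21)^2 ≡ 120 (mod 321)
120 × 150 = 18000 ≡ 24 (mod 321)

24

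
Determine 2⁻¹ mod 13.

7

Apply the Euclidean algorithm and back-substitute:
13 = 6×2 + 1
2 = 2×1 + 0
gcd(2, 13) = 1, so the inverse exists.
Bézout: 1 = 1×13 − 6×2.
So 2⁻¹ ≡ −6 ≡ 7 (mod 13).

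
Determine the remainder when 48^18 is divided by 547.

282

By square-and-multiply:
48^1 ≡ 48 (mod 547)
48^2 ≡ 48^2 = 2304 ≡ 116 (mod 547)
48^4 ≡ 116^2 = 13456 ≡ 328 (mod 547)
48^8 ≡ 328^2 = 107584 ≡ 372 (mod 547)
48^16 ≡ 372^2 = 138384 ≡ 540 (mod 547)
48^18 = 48^16 × 48^2 ≡ 540 × 116 (mod 547).
540 × 116 = 62640 ≡ 282 (mod 547).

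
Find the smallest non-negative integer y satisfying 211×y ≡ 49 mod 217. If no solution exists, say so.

gcd(211, 217) = 1, so a unique solution mod 217 exists.
211⁻¹ ≡ 36 (mod 217).
y ≡ 36×49 ≡ 28 (mod 217).

28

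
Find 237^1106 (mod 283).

Using repeated squaring:
237^1 ≡ 237 (mod 283)
237^2 ≡ 237^2 = 56169 ≡ 135 (mod 283)
237^4 ≡ 135^2 = 18225 ≡ 113 (mod 283)
237^8 ≡ 113^2 = 12769 ≡ 34 (mod 283)
237^16 ≡ 34^2 = 1156 ≡ 24 (mod 283)
237^32 ≡ 24^2 = 576 ≡ 10 (mod 283)
237^64 ≡ 10^2 = 100 (mod 283)
237^128 ≡ 100^2 = 10000 ≡ 95 (mod 283)
237^256 ≡ 95^2 = 9025 ≡ 252 (mod 283)
237^512 ≡ 252^2 = 63504 ≡ 112 (mod 283)
237^1024 ≡ 112^2 = 12544 ≡ 92 (mod 283)
237^1106 = 237^1024 · 237^64 · 237^16 · 237^2 ≡ 92 · 100 · 24 · 135 (mod 283).
Accumulate the product:
92 · 100 = 9200 ≡ 144
144 · 24 = 3456 ≡ 60
60 · 135 = 8100 ≡ 176

176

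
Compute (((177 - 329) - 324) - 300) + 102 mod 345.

16

177 - 329 = -152 ≡ 193 (mod 345)
193 - 324 = -131 ≡ 214 (mod 345)
214 - 300 = -86 ≡ 259 (mod 345)
259 + 102 = 361 ≡ 16 (mod 345)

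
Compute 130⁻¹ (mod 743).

743 = 5*130 + 93
130 = 1*93 + 37
93 = 2*37 + 19
37 = 1*19 + 18
19 = 1*18 + 1
18 = 18*1 + 0
gcd(130, 743) = 1, so the inverse exists.
Bézout: 1 = 7*743 − 40*130.
So 130⁻¹ ≡ −40 ≡ 703 (mod 743).

703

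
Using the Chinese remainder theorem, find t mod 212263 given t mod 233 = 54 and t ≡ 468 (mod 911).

233⁻¹ mod 911: 233*434 ≡ 1 (mod 911), so 233⁻¹ ≡ 434.
t = 54 + 233*((468 − 54)*434 mod 911) = 54 + 233*209 = 48751.
Check: 48751 mod 233 = 54, 48751 mod 911 = 468. ✓

48751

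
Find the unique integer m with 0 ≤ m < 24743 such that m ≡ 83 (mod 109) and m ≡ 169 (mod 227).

109⁻¹ mod 227: 109*25 ≡ 1 (mod 227), so 109⁻¹ ≡ 25.
m = 83 + 109*((169 − 83)*25 mod 227) = 83 + 109*107 = 11746.
Check: 11746 mod 109 = 83, 11746 mod 227 = 169. ✓

11746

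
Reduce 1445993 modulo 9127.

1445993 = 158*9127 + 3927, so 1445993 ≡ 3927 (mod 9127).

3927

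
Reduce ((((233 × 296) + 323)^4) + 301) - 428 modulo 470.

233 × 296 = 68968 ≡ 348 (mod 470)
348 + 323 = 671 ≡ 201 (mod 470)
(201)^4 ≡ 361 (mod 470)
361 + 301 = 662 ≡ 192 (mod 470)
192 - 428 = -236 ≡ 234 (mod 470)

234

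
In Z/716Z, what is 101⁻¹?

397

Run the extended Euclidean algorithm:
716 = 7×101 + 9
101 = 11×9 + 2
9 = 4×2 + 1
2 = 2×1 + 0
gcd(101, 716) = 1, so the inverse exists.
Back-substitute for 1:
1 = 1×9 − 4×2
  = −4×101 + 45×9
  = 45×716 − 319×101
So 101⁻¹ ≡ −319 ≡ 397 (mod 716).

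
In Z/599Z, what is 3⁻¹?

200

By the extended Euclidean algorithm:
599 = 199×3 + 2
3 = 1×2 + 1
2 = 2×1 + 0
gcd(3, 599) = 1, so the inverse exists.
Back-substitute for 1:
1 = 1×3 − 1×2
  = −1×599 + 200×3
So 3⁻¹ ≡ 200 (mod 599).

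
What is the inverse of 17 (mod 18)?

17

Run the extended Euclidean algorithm:
18 = 1·17 + 1
17 = 17·1 + 0
gcd(17, 18) = 1, so the inverse exists.
Bézout: 1 = 1·18 − 1·17.
So 17⁻¹ ≡ −1 ≡ 17 (mod 18).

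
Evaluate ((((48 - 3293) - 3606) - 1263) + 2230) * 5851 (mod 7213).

48 - 3293 = -3245 ≡ 3968 (mod 7213)
3968 - 3606 = 362
362 - 1263 = -901 ≡ 6312 (mod 7213)
6312 + 2230 = 8542 ≡ 1329 (mod 7213)
1329 * 5851 = 7775979 ≡ 365 (mod 7213)

365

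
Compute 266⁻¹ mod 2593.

By the extended Euclidean algorithm:
2593 = 9*266 + 199
266 = 1*199 + 67
199 = 2*67 + 65
67 = 1*65 + 2
65 = 32*2 + 1
2 = 2*1 + 0
gcd(266, 2593) = 1, so the inverse exists.
Bézout: 1 = 131*2593 − 1277*266.
So 266⁻¹ ≡ −1277 ≡ 1316 (mod 2593).

1316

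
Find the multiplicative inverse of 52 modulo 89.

By the extended Euclidean algorithm:
89 = 1·52 + 37
52 = 1·37 + 15
37 = 2·15 + 7
15 = 2·7 + 1
7 = 7·1 + 0
gcd(52, 89) = 1, so the inverse exists.
Back-substitute for 1:
1 = 1·15 − 2·7
  = −2·37 + 5·15
  = 5·52 − 7·37
  = −7·89 + 12·52
So 52⁻¹ ≡ 12 (mod 89).

12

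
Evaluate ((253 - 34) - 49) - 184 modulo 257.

243

253 - 34 = 219
219 - 49 = 170
170 - 184 = -14 ≡ 243 (mod 257)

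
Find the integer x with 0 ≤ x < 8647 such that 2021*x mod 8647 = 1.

8048

8647 = 4·2021 + 563
2021 = 3·563 + 332
563 = 1·332 + 231
332 = 1·231 + 101
231 = 2·101 + 29
101 = 3·29 + 14
29 = 2·14 + 1
14 = 14·1 + 0
gcd(2021, 8647) = 1, so the inverse exists.
Back-substitute for 1:
1 = 1·29 − 2·14
  = −2·101 + 7·29
  = 7·231 − 16·101
  = −16·332 + 23·231
  = 23·563 − 39·332
  = −39·2021 + 140·563
  = 140·8647 − 599·2021
So 2021⁻¹ ≡ −599 ≡ 8048 (mod 8647).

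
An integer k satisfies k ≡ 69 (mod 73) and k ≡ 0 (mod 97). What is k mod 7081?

1164

73⁻¹ mod 97: 73×4 ≡ 1 (mod 97), so 73⁻¹ ≡ 4.
k = 69 + 73×((0 − 69)×4 mod 97) = 69 + 73×15 = 1164.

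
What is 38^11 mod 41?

14

Using repeated squaring:
11 in binary is 1011, i.e. 11 = 8 + 2 + 1.
38^1 ≡ 38 (mod 41)
38^2 ≡ 38^2 = 1444 ≡ 9 (mod 41)
38^4 ≡ 9^2 = 81 ≡ 40 (mod 41)
38^8 ≡ 40^2 = 1600 ≡ 1 (mod 41)
38^11 = 38^8 * 38^2 * 38^1 ≡ 1 * 9 * 38 (mod 41).
Accumulate the product:
1 * 9 = 9
9 * 38 = 342 ≡ 14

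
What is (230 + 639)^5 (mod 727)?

288

230 + 639 = 869 ≡ 142 (mod 727)
(142)^5 ≡ 288 (mod 727)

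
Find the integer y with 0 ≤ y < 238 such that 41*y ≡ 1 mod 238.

Apply the Euclidean algorithm and back-substitute:
238 = 5*41 + 33
41 = 1*33 + 8
33 = 4*8 + 1
8 = 8*1 + 0
gcd(41, 238) = 1, so the inverse exists.
Back-substitute for 1:
1 = 1*33 − 4*8
  = −4*41 + 5*33
  = 5*238 − 29*41
So 41⁻¹ ≡ −29 ≡ 209 (mod 238).

209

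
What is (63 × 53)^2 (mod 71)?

63 × 53 = 3339 ≡ 2 (mod 71)
(2)^2 ≡ 4 (mod 71)

4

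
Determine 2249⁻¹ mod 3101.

3101 = 1×2249 + 852
2249 = 2×852 + 545
852 = 1×545 + 307
545 = 1×307 + 238
307 = 1×238 + 69
238 = 3×69 + 31
69 = 2×31 + 7
31 = 4×7 + 3
7 = 2×3 + 1
3 = 3×1 + 0
gcd(2249, 3101) = 1, so the inverse exists.
Bézout: 1 = 652×3101 − 899×2249.
So 2249⁻¹ ≡ −899 ≡ 2202 (mod 3101).

2202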